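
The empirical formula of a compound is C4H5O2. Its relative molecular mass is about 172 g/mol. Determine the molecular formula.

Empirical-formula mass = 85.08 g/mol
n = 172 / 85.08 = 2.02 ≈ 2
Molecular formula = (C4H5O2)2 = C8H10O4

C8H10O4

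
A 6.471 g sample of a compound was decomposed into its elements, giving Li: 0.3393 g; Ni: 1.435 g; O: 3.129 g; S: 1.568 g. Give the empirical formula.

Moles — Li: 0.3393 / 6.94 = 0.04889 mol; Ni: 1.435 / 58.69 = 0.02445 mol; O: 3.129 / 16.00 = 0.1956 mol; S: 1.568 / 32.07 = 0.04889 mol
Ratios (÷ 0.02445): Li 2.000, Ni 1.000, O 7.998, S 2.000
≈ 2:1:8:2 → Li2NiO8S2

Li2NiO8S2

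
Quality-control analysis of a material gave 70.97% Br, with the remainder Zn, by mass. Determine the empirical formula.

Br2Zn

Assume 100 g: 70.97 g Br, 29.03 g Zn.
Moles — Br: 70.97 / 79.90 = 0.8882 mol; Zn: 29.03 / 65.38 = 0.444 mol
Divide by the smallest (0.444 mol Zn): Br 2.000, Zn 1.000
→ Br2Zn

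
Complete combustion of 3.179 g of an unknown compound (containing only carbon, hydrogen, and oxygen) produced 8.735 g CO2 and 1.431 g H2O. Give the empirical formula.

mol C = 8.735 / 44.01 = 0.1985; mass C = 0.1985 × 12.01 = 2.384 g
mol H = 2 × (1.431 / 18.02) = 0.1588; mass H = 0.1588 × 1.008 = 0.1601 g
mass O = 3.179 − (2.544) = 0.6352 g → mol O = 0.03970
Divide by the smallest (0.0397 mol O): C 5.000, H 4.001, O 1.000
Ratio ≈ 5:4:1, so the empirical formula is C5H4O

C5H4O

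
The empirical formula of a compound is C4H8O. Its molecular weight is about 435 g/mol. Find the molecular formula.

C24H48O6

Empirical-formula mass = 72.10 g/mol
n = 435 / 72.10 = 6.03 ≈ 6
Molecular formula = (C4H8O)6 = C24H48O6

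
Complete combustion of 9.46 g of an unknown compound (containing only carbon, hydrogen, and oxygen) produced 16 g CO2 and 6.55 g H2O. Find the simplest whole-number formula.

mol C = 16 / 44.01 = 0.3636; mass C = 0.3636 × 12.01 = 4.366 g
mol H = 2 × (6.55 / 18.02) = 0.7270; mass H = 0.7270 × 1.008 = 0.7328 g
mass O = 9.46 − (5.099) = 4.361 g → mol O = 0.2726
Divide by the smallest (0.2726 mol O): C 1.334, H 2.667, O 1.000
×3: C 4.00, H 8.00, O 3.00 → C4H8O3

C4H8O3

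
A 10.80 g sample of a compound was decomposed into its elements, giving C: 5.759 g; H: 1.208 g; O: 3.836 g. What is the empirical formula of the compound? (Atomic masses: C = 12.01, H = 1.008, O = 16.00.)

C2H5O

Moles — C: 5.759 / 12.01 = 0.4795 mol; H: 1.208 / 1.008 = 1.198 mol; O: 3.836 / 16.00 = 0.2397 mol
Ratios (÷ 0.2397): C 2.000, H 4.999, O 1.000
→ C2H5O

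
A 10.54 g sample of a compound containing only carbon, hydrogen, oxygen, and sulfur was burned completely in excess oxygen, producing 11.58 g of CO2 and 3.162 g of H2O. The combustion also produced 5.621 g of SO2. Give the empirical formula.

mol C = 11.58 / 44.01 = 0.2631; mass C = 0.2631 × 12.01 = 3.160 g
mol H = 2 × (3.162 / 18.02) = 0.3509; mass H = 0.3509 × 1.008 = 0.3538 g
mol S = 5.621 / 64.07 = 0.08773; mass S = 2.814 g
mass O = 10.54 − (6.327) = 4.213 g → mol O = 0.2633
Ratios (÷ 0.08773): C 2.999, H 4.000, O 3.001, S 1.000
→ C3H4O3S

C3H4O3S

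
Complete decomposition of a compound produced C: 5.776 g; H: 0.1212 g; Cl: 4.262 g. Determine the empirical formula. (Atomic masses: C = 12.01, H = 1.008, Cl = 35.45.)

C: 5.776 g ÷ 12.01 g/mol = 0.4809 mol
H: 0.1212 g ÷ 1.008 g/mol = 0.1202 mol
Cl: 4.262 g ÷ 35.45 g/mol = 0.1202 mol
Divide by the smallest (0.1202 mol Cl): C 4.000, H 1.000, Cl 1.000
≈ 4:1:1 → C4HCl

C4HCl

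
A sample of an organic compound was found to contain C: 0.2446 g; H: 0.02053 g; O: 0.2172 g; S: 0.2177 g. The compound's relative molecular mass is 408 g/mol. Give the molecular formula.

C12H12O8S4

Moles — C: 0.2446 / 12.01 = 0.02037 mol; H: 0.02053 / 1.008 = 0.02037 mol; O: 0.2172 / 16.00 = 0.01358 mol; S: 0.2177 / 32.07 = 0.006788 mol
Divide by the smallest (0.006788 mol S): C 3.000, H 3.000, O 2.000, S 1.000
≈ 3:3:2:1 → C3H3O2S
Empirical-formula mass = 103.12 g/mol
n = 408 / 103.12 = 3.96 ≈ 4
Molecular formula = (C3H3O2S)×4 = C12H12O8S4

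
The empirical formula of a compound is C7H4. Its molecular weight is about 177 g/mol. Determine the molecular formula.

C14H8

Empirical-formula mass = 88.10 g/mol
n = 177 / 88.10 = 2.01 ≈ 2
Molecular formula = (C7H4)2 = C14H8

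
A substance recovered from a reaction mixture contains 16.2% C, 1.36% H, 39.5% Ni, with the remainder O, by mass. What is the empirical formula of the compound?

C2H2NiO4

Assume 100 g: 16.2 g C, 1.36 g H, 39.5 g Ni, 42.94 g O.
n(C) = 16.2/12.01 = 1.349, n(H) = 1.36/1.008 = 1.349, n(Ni) = 39.5/58.69 = 0.673, n(O) = 42.94/16.00 = 2.684
Ratios (÷ 0.673): C 2.004, H 2.005, Ni 1.000, O 3.988
Ratio ≈ 2:2:1:4, so the empirical formula is C2H2NiO4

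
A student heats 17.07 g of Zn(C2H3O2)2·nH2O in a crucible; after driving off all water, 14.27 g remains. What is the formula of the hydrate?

Mass of water lost = 17.07 − 14.27 = 2.8 g → 2.8 / 18.02 = 0.1554 mol H2O
Molar mass of Zn(C2H3O2)2 = 183.47 g/mol → mol Zn(C2H3O2)2 = 14.27 / 183.47 = 0.07778
n = 0.1554 / 0.07778 = 2.00 ≈ 2 → Zn(C2H3O2)2·2H2O

Zn(C2H3O2)2·2H2O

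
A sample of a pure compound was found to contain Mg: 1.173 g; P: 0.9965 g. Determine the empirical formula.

Mg3P2

Mg: 1.173 g ÷ 24.31 g/mol = 0.04825 mol
P: 0.9965 g ÷ 30.97 g/mol = 0.03218 mol
Ratios (÷ 0.03218): Mg 1.500, P 1.000
Multiply by 2: Mg 3.00, P 2.00 → Mg3P2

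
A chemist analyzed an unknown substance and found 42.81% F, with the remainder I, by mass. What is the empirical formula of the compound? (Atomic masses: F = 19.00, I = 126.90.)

Assume 100 g: 42.81 g F, 57.19 g I.
F: 42.81 g ÷ 19.00 g/mol = 2.253 mol
I: 57.19 g ÷ 126.90 g/mol = 0.4507 mol
Ratios (÷ 0.4507): F 5.000, I 1.000
→ F5I

F5I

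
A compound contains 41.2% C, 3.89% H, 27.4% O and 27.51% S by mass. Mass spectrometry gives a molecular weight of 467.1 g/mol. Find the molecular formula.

C16H18O8S4

Assume 100 g: 41.2 g C, 3.89 g H, 27.4 g O, 27.51 g S.
Moles — C: 41.2 / 12.01 = 3.43 mol; H: 3.89 / 1.008 = 3.859 mol; O: 27.4 / 16.00 = 1.712 mol; S: 27.51 / 32.07 = 0.8578 mol
Ratios (÷ 0.8578): C 3.999, H 4.499, O 1.996, S 1.000
×2: C 8.00, H 9.00, O 3.99, S 2.00 → C8H9O4S2
Empirical-formula mass = 233.29 g/mol
n = 467.1 / 233.29 = 2.00 ≈ 2
Molecular formula = (C8H9O4S2)×2 = C16H18O8S4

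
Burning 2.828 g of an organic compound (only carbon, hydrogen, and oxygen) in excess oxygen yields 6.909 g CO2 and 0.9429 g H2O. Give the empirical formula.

mol C = 6.909 / 44.01 = 0.1570; mass C = 0.1570 × 12.01 = 1.885 g
mol H = 2 × (0.9429 / 18.02) = 0.1047; mass H = 0.1047 × 1.008 = 0.1055 g
mass O = 2.828 − (1.991) = 0.8371 g → mol O = 0.05232
Divide by the smallest (0.05232 mol O): C 3.001, H 2.000, O 1.000
≈ 3:2:1 → C3H2O

C3H2O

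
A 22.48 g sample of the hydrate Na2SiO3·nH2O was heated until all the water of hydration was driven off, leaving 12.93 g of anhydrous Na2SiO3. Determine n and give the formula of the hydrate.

Mass of water lost = 22.48 − 12.93 = 9.55 g → 9.55 / 18.02 = 0.53 mol H2O
Molar mass of Na2SiO3 = 122.07 g/mol → mol Na2SiO3 = 12.93 / 122.07 = 0.1059
n = 0.53 / 0.1059 = 5.00 ≈ 5 → Na2SiO3·5H2O

Na2SiO3·5H2O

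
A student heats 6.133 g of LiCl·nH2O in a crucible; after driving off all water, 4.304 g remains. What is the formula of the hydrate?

Mass of water lost = 6.133 − 4.304 = 1.829 g → 1.829 / 18.02 = 0.1015 mol H2O
Molar mass of LiCl = 42.39 g/mol → mol LiCl = 4.304 / 42.39 = 0.1015
n = 0.1015 / 0.1015 = 1.00 ≈ 1 → LiCl·H2O

LiCl·H2O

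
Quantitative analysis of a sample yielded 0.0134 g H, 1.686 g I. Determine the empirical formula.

Moles — H: 0.0134 / 1.008 = 0.01329 mol; I: 1.686 / 126.90 = 0.01329 mol
Ratios (÷ 0.01329): H 1.001, I 1.000
≈ 1:1 → HI

HI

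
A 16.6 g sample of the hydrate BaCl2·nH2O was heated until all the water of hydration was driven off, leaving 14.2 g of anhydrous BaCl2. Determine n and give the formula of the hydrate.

BaCl2·2H2O

Mass of water lost = 16.6 − 14.2 = 2.4 g → 2.4 / 18.02 = 0.1332 mol H2O
Molar mass of BaCl2 = 208.23 g/mol → mol BaCl2 = 14.2 / 208.23 = 0.06819
n = 0.1332 / 0.06819 = 1.95 ≈ 2 → BaCl2·2H2O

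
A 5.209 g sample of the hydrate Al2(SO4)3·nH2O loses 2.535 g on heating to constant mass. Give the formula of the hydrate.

Mass of anhydrous Al2(SO4)3 = 5.209 − 2.535 = 2.674 g
mol H2O = 2.535 / 18.02 = 0.1407
Molar mass of Al2(SO4)3 = 342.17 g/mol → mol Al2(SO4)3 = 2.674 / 342.17 = 0.007815
n = 0.1407 / 0.007815 = 18.00 ≈ 18 → Al2(SO4)3·18H2O

Al2(SO4)3·18H2O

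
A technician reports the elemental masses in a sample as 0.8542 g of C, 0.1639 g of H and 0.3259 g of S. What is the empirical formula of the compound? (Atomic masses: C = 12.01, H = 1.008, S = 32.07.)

C: 0.8542 g ÷ 12.01 g/mol = 0.07112 mol
H: 0.1639 g ÷ 1.008 g/mol = 0.1626 mol
S: 0.3259 g ÷ 32.07 g/mol = 0.01016 mol
Ratios (÷ 0.01016): C 6.999, H 16.000, S 1.000
→ C7H16S

C7H16S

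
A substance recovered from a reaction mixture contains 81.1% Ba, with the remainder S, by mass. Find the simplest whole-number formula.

Assume 100 g: 81.1 g Ba, 18.9 g S.
Moles — Ba: 81.1 / 137.33 = 0.5905 mol; S: 18.9 / 32.07 = 0.5893 mol
Ratios (÷ 0.5893): Ba 1.002, S 1.000
Ratio ≈ 1:1, so the empirical formula is BaS

BaS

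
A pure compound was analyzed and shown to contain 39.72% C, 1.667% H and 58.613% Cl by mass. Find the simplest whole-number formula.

Assume 100 g: 39.72 g C, 1.667 g H, 58.613 g Cl.
Moles — C: 39.72 / 12.01 = 3.307 mol; H: 1.667 / 1.008 = 1.654 mol; Cl: 58.613 / 35.45 = 1.653 mol
Ratios (÷ 1.653): C 2.000, H 1.000, Cl 1.000
≈ 2:1:1 → C2HCl

C2HCl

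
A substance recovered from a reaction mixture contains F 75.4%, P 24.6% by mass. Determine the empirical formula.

F5P

Assume 100 g: 75.4 g F, 24.6 g P.
Moles — F: 75.4 / 19.00 = 3.968 mol; P: 24.6 / 30.97 = 0.7943 mol
Divide by the smallest (0.7943 mol P): F 4.996, P 1.000
Ratio ≈ 5:1, so the empirical formula is F5P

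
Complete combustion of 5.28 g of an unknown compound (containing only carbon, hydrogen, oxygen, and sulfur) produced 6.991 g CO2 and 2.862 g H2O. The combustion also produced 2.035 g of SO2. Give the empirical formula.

C5H10O4S

mol C = 6.991 / 44.01 = 0.1589; mass C = 0.1589 × 12.01 = 1.908 g
mol H = 2 × (2.862 / 18.02) = 0.3176; mass H = 0.3176 × 1.008 = 0.3202 g
mol S = 2.035 / 64.07 = 0.03176; mass S = 1.019 g
mass O = 5.28 − (3.247) = 2.033 g → mol O = 0.1271
Ratios (÷ 0.03176): C 5.001, H 10.001, O 4.001, S 1.000
≈ 5:10:4:1 → C5H10O4S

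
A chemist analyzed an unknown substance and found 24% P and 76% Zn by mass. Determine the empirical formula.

P2Zn3

Assume 100 g: 24 g P, 76 g Zn.
P: 24 g ÷ 30.97 g/mol = 0.7749 mol
Zn: 76 g ÷ 65.38 g/mol = 1.162 mol
Smallest is P at 0.7749 mol; normalising gives P 1.000, Zn 1.500
Scaling by 2: P 2.00, Zn 3.00 → P2Zn3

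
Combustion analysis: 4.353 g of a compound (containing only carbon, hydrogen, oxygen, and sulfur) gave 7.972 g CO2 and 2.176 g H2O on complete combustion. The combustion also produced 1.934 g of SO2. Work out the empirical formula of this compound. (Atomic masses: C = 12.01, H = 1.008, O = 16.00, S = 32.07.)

mol C = 7.972 / 44.01 = 0.1811; mass C = 0.1811 × 12.01 = 2.175 g
mol H = 2 × (2.176 / 18.02) = 0.2415; mass H = 0.2415 × 1.008 = 0.2434 g
mol S = 1.934 / 64.07 = 0.03019; mass S = 0.9681 g
mass O = 4.353 − (3.387) = 0.9660 g → mol O = 0.06038
Divide by the smallest (0.03019 mol S): C 6.001, H 8.001, O 2.000, S 1.000
Ratio ≈ 6:8:2:1, so the empirical formula is C6H8O2S

C6H8O2S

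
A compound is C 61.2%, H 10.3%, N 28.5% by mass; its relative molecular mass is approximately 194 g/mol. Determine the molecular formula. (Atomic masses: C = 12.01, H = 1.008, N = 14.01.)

Assume 100 g: 61.2 g C, 10.3 g H, 28.5 g N.
C: 61.2 g ÷ 12.01 g/mol = 5.096 mol
H: 10.3 g ÷ 1.008 g/mol = 10.22 mol
N: 28.5 g ÷ 14.01 g/mol = 2.034 mol
Divide by the smallest (2.034 mol N): C 2.505, H 5.023, N 1.000
×2: C 5.01, H 10.05, N 2.00 → C5H10N2
Empirical-formula mass = 98.15 g/mol
n = 194 / 98.15 = 1.98 ≈ 2
Molecular formula = (C5H10N2)×2 = C10H20N4

C10H20N4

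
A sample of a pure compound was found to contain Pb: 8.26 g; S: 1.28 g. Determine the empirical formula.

Moles — Pb: 8.26 / 207.2 = 0.03986 mol; S: 1.28 / 32.07 = 0.03991 mol
Divide by the smallest (0.03986 mol Pb): Pb 1.000, S 1.001
→ PbS

PbS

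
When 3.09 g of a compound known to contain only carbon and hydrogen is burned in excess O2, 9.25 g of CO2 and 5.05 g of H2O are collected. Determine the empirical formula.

mol C = 9.25 / 44.01 = 0.2102; mass C = 0.2102 × 12.01 = 2.524 g
mol H = 2 × (5.05 / 18.02) = 0.5605; mass H = 0.5605 × 1.008 = 0.5650 g
Smallest is C at 0.2102 mol; normalising gives C 1.000, H 2.667
×3: C 3.00, H 8.00 → C3H8

C3H8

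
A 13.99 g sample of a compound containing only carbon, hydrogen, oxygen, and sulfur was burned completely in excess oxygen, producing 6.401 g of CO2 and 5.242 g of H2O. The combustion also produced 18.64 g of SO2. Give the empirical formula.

CH4OS2

mol C = 6.401 / 44.01 = 0.1454; mass C = 0.1454 × 12.01 = 1.747 g
mol H = 2 × (5.242 / 18.02) = 0.5818; mass H = 0.5818 × 1.008 = 0.5865 g
mol S = 18.64 / 64.07 = 0.2909; mass S = 9.330 g
mass O = 13.99 − (11.66) = 2.327 g → mol O = 0.1454
Ratios (÷ 0.1454): C 1.000, H 4.001, O 1.000, S 2.001
≈ 1:4:1:2 → CH4OS2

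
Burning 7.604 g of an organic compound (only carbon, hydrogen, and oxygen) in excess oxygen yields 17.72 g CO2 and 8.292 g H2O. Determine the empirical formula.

mol C = 17.72 / 44.01 = 0.4026; mass C = 0.4026 × 12.01 = 4.836 g
mol H = 2 × (8.292 / 18.02) = 0.9203; mass H = 0.9203 × 1.008 = 0.9277 g
mass O = 7.604 − (5.763) = 1.841 g → mol O = 0.1150
Divide by the smallest (0.115 mol O): C 3.500, H 8.000, O 1.000
Multiply by 2: C 7.00, H 16.00, O 2.00 → C7H16O2

C7H16O2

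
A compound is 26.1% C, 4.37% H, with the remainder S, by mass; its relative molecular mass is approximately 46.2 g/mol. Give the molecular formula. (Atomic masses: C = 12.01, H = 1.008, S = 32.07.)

Assume 100 g: 26.1 g C, 4.37 g H, 69.53 g S.
n(C) = 26.1/12.01 = 2.173, n(H) = 4.37/1.008 = 4.335, n(S) = 69.53/32.07 = 2.168
Smallest is S at 2.168 mol; normalising gives C 1.002, H 2.000, S 1.000
Ratio ≈ 1:2:1, so the empirical formula is CH2S
Empirical-formula mass = 46.10 g/mol
n = 46.2 / 46.10 = 1.00 ≈ 1
Molecular formula = empirical formula = CH2S

CH2S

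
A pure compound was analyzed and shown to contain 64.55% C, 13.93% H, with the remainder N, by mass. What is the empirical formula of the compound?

C7H18N2

Assume 100 g: 64.55 g C, 13.93 g H, 21.52 g N.
Moles — C: 64.55 / 12.01 = 5.375 mol; H: 13.93 / 1.008 = 13.82 mol; N: 21.52 / 14.01 = 1.536 mol
Ratios (÷ 1.536): C 3.499, H 8.997, N 1.000
Multiply by 2: C 7.00, H 17.99, N 2.00 → C7H18N2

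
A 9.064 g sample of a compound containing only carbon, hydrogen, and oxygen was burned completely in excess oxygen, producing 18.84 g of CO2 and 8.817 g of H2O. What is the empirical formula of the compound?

C7H16O3

mol C = 18.84 / 44.01 = 0.4281; mass C = 0.4281 × 12.01 = 5.141 g
mol H = 2 × (8.817 / 18.02) = 0.9786; mass H = 0.9786 × 1.008 = 0.9864 g
mass O = 9.064 − (6.128) = 2.936 g → mol O = 0.1835
Divide by the smallest (0.1835 mol O): C 2.333, H 5.332, O 1.000
Multiply by 3: C 7.00, H 16.00, O 3.00 → C7H16O3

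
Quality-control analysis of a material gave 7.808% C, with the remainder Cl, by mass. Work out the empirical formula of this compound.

CCl4

Assume 100 g: 7.808 g C, 92.192 g Cl.
n(C) = 7.808/12.01 = 0.6501, n(Cl) = 92.192/35.45 = 2.601
Ratios (÷ 0.6501): C 1.000, Cl 4.000
≈ 1:4 → CCl4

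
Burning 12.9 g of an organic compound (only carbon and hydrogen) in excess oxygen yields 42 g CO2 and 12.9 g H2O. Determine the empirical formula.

mol C = 42 / 44.01 = 0.9543; mass C = 0.9543 × 12.01 = 11.46 g
mol H = 2 × (12.9 / 18.02) = 1.432; mass H = 1.432 × 1.008 = 1.443 g
Smallest is C at 0.9543 mol; normalising gives C 1.000, H 1.500
Scaling by 2: C 2.00, H 3.00 → C2H3

C2H3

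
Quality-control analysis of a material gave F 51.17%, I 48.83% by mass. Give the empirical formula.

F7I

Assume 100 g: 51.17 g F, 48.83 g I.
Moles — F: 51.17 / 19.00 = 2.693 mol; I: 48.83 / 126.90 = 0.3848 mol
Divide by the smallest (0.3848 mol I): F 6.999, I 1.000
Ratio ≈ 7:1, so the empirical formula is F7I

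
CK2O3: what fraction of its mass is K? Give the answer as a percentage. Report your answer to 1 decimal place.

56.6%

Molar mass = 1(12.01) + 2(39.10) + 3(16.00) = 138.210 g/mol
Mass of K per mole = 2 × 39.10 = 78.200 g
% K = 78.200 / 138.210 × 100 = 56.6%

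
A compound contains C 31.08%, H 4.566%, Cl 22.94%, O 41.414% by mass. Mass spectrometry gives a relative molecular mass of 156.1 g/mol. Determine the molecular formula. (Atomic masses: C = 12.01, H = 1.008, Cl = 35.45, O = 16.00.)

Assume 100 g: 31.08 g C, 4.566 g H, 22.94 g Cl, 41.414 g O.
n(C) = 31.08/12.01 = 2.588, n(H) = 4.566/1.008 = 4.53, n(Cl) = 22.94/35.45 = 0.6471, n(O) = 41.414/16.00 = 2.588
Smallest is Cl at 0.6471 mol; normalising gives C 3.999, H 7.000, Cl 1.000, O 4.000
→ C4H7ClO4
Empirical-formula mass = 154.55 g/mol
n = 156.1 / 154.55 = 1.01 ≈ 1
Molecular formula = empirical formula = C4H7ClO4

C4H7ClO4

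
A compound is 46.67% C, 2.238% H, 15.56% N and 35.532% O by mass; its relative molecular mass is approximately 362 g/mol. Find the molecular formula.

Assume 100 g: 46.67 g C, 2.238 g H, 15.56 g N, 35.532 g O.
n(C) = 46.67/12.01 = 3.886, n(H) = 2.238/1.008 = 2.22, n(N) = 15.56/14.01 = 1.111, n(O) = 35.532/16.00 = 2.221
Ratios (÷ 1.111): C 3.499, H 1.999, N 1.000, O 2.000
Scaling by 2: C 7.00, H 4.00, N 2.00, O 4.00 → C7H4N2O4
Empirical-formula mass = 180.12 g/mol
n = 362 / 180.12 = 2.01 ≈ 2
Molecular formula = (C7H4N2O4)×2 = C14H8N4O8

C14H8N4O8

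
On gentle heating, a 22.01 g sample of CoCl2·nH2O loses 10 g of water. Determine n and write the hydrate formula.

CoCl2·6H2O

Mass of anhydrous CoCl2 = 22.01 − 10 = 12.01 g
mol H2O = 10 / 18.02 = 0.5549
Molar mass of CoCl2 = 129.83 g/mol → mol CoCl2 = 12.01 / 129.83 = 0.09251
n = 0.5549 / 0.09251 = 6.00 ≈ 6 → CoCl2·6H2O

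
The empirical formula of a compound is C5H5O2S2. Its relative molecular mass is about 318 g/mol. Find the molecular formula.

Empirical-formula mass = 161.23 g/mol
n = 318 / 161.23 = 1.97 ≈ 2
Molecular formula = (C5H5O2S2)2 = C10H10O4S4

C10H10O4S4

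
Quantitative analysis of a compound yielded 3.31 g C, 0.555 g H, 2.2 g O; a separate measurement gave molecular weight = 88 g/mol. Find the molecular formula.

C4H8O2

C: 3.31 g ÷ 12.01 g/mol = 0.2756 mol
H: 0.555 g ÷ 1.008 g/mol = 0.5506 mol
O: 2.2 g ÷ 16.00 g/mol = 0.1375 mol
Smallest is O at 0.1375 mol; normalising gives C 2.004, H 4.004, O 1.000
≈ 2:4:1 → C2H4O
Empirical-formula mass = 44.05 g/mol
n = 88 / 44.05 = 2.00 ≈ 2
Molecular formula = (C2H4O)×2 = C4H8O2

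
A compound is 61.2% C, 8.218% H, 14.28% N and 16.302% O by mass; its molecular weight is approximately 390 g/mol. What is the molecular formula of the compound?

Assume 100 g: 61.2 g C, 8.218 g H, 14.28 g N, 16.302 g O.
C: 61.2 g ÷ 12.01 g/mol = 5.096 mol
H: 8.218 g ÷ 1.008 g/mol = 8.153 mol
N: 14.28 g ÷ 14.01 g/mol = 1.019 mol
O: 16.302 g ÷ 16.00 g/mol = 1.019 mol
Smallest is O at 1.019 mol; normalising gives C 5.001, H 8.002, N 1.000, O 1.000
→ C5H8NO
Empirical-formula mass = 98.12 g/mol
n = 390 / 98.12 = 3.97 ≈ 4
Molecular formula = (C5H8NO)×4 = C20H32N4O4

C20H32N4O4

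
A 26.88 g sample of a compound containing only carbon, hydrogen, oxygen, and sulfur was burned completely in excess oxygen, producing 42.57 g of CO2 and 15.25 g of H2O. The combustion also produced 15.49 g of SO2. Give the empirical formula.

mol C = 42.57 / 44.01 = 0.9673; mass C = 0.9673 × 12.01 = 11.62 g
mol H = 2 × (15.25 / 18.02) = 1.693; mass H = 1.693 × 1.008 = 1.706 g
mol S = 15.49 / 64.07 = 0.2418; mass S = 7.753 g
mass O = 26.88 − (21.08) = 5.803 g → mol O = 0.3627
Smallest is S at 0.2418 mol; normalising gives C 4.001, H 7.001, O 1.500, S 1.000
Multiply by 2: C 8.00, H 14.00, O 3.00, S 2.00 → C8H14O3S2

C8H14O3S2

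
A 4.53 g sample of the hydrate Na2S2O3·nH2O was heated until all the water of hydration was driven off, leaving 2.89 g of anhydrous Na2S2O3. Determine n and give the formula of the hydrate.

Mass of water lost = 4.53 − 2.89 = 1.64 g → 1.64 / 18.02 = 0.09101 mol H2O
Molar mass of Na2S2O3 = 158.12 g/mol → mol Na2S2O3 = 2.89 / 158.12 = 0.01828
n = 0.09101 / 0.01828 = 4.98 ≈ 5 → Na2S2O3·5H2O

Na2S2O3·5H2O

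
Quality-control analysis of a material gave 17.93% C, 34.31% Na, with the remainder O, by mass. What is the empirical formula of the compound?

CNaO2

Assume 100 g: 17.93 g C, 34.31 g Na, 47.76 g O.
Moles — C: 17.93 / 12.01 = 1.493 mol; Na: 34.31 / 22.99 = 1.492 mol; O: 47.76 / 16.00 = 2.985 mol
Ratios (÷ 1.492): C 1.000, Na 1.000, O 2.000
→ CNaO2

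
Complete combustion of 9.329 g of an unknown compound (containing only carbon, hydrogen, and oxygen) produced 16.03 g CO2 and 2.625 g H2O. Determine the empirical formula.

C5H4O4

mol C = 16.03 / 44.01 = 0.3642; mass C = 0.3642 × 12.01 = 4.374 g
mol H = 2 × (2.625 / 18.02) = 0.2913; mass H = 0.2913 × 1.008 = 0.2937 g
mass O = 9.329 − (4.668) = 4.661 g → mol O = 0.2913
Divide by the smallest (0.2913 mol O): C 1.250, H 1.000, O 1.000
×4: C 5.00, H 4.00, O 4.00 → C5H4O4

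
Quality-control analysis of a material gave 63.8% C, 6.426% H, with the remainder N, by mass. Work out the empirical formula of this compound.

C5H6N2

Assume 100 g: 63.8 g C, 6.426 g H, 29.774 g N.
Moles — C: 63.8 / 12.01 = 5.312 mol; H: 6.426 / 1.008 = 6.375 mol; N: 29.774 / 14.01 = 2.125 mol
Smallest is N at 2.125 mol; normalising gives C 2.500, H 3.000, N 1.000
Multiply by 2: C 5.00, H 6.00, N 2.00 → C5H6N2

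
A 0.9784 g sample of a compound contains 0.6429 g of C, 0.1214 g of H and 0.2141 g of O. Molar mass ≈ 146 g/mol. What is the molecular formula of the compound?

C8H18O2

C: 0.6429 g ÷ 12.01 g/mol = 0.05353 mol
H: 0.1214 g ÷ 1.008 g/mol = 0.1204 mol
O: 0.2141 g ÷ 16.00 g/mol = 0.01338 mol
Ratios (÷ 0.01338): C 4.000, H 9.000, O 1.000
≈ 4:9:1 → C4H9O
Empirical-formula mass = 73.11 g/mol
n = 146 / 73.11 = 2.00 ≈ 2
Molecular formula = (C4H9O)×2 = C8H18O2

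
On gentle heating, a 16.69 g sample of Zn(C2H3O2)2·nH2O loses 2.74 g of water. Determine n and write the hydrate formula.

Mass of anhydrous Zn(C2H3O2)2 = 16.69 − 2.74 = 13.95 g
mol H2O = 2.74 / 18.02 = 0.1521
Molar mass of Zn(C2H3O2)2 = 183.47 g/mol → mol Zn(C2H3O2)2 = 13.95 / 183.47 = 0.07604
n = 0.1521 / 0.07604 = 2.00 ≈ 2 → Zn(C2H3O2)2·2H2O

Zn(C2H3O2)2·2H2O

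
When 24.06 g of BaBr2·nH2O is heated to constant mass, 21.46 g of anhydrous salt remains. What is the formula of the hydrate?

BaBr2·2H2O

Mass of water lost = 24.06 − 21.46 = 2.6 g → 2.6 / 18.02 = 0.1443 mol H2O
Molar mass of BaBr2 = 297.13 g/mol → mol BaBr2 = 21.46 / 297.13 = 0.07222
n = 0.1443 / 0.07222 = 2.00 ≈ 2 → BaBr2·2H2O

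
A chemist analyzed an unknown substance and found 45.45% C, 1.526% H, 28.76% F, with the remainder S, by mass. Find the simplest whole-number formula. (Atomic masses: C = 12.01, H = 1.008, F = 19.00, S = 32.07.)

C5H2F2S

Assume 100 g: 45.45 g C, 1.526 g H, 28.76 g F, 24.264 g S.
C: 45.45 g ÷ 12.01 g/mol = 3.784 mol
H: 1.526 g ÷ 1.008 g/mol = 1.514 mol
F: 28.76 g ÷ 19.00 g/mol = 1.514 mol
S: 24.264 g ÷ 32.07 g/mol = 0.7566 mol
Smallest is S at 0.7566 mol; normalising gives C 5.002, H 2.001, F 2.001, S 1.000
Ratio ≈ 5:2:2:1, so the empirical formula is C5H2F2S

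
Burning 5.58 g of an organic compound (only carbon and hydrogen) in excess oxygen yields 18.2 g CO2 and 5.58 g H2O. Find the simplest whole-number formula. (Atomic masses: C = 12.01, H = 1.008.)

C2H3

mol C = 18.2 / 44.01 = 0.4135; mass C = 0.4135 × 12.01 = 4.967 g
mol H = 2 × (5.58 / 18.02) = 0.6193; mass H = 0.6193 × 1.008 = 0.6243 g
Smallest is C at 0.4135 mol; normalising gives C 1.000, H 1.498
Scaling by 2: C 2.00, H 3.00 → C2H3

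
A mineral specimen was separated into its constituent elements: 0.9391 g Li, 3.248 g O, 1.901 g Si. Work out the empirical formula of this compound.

Li: 0.9391 g ÷ 6.94 g/mol = 0.1353 mol
O: 3.248 g ÷ 16.00 g/mol = 0.203 mol
Si: 1.901 g ÷ 28.09 g/mol = 0.06768 mol
Smallest is Si at 0.06768 mol; normalising gives Li 2.000, O 3.000, Si 1.000
Ratio ≈ 2:3:1, so the empirical formula is Li2O3Si

Li2O3Si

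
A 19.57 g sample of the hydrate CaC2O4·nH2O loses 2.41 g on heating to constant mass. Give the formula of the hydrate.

CaC2O4·H2O

Mass of anhydrous CaC2O4 = 19.57 − 2.41 = 17.16 g
mol H2O = 2.41 / 18.02 = 0.1337
Molar mass of CaC2O4 = 128.10 g/mol → mol CaC2O4 = 17.16 / 128.10 = 0.134
n = 0.1337 / 0.134 = 1.00 ≈ 1 → CaC2O4·H2O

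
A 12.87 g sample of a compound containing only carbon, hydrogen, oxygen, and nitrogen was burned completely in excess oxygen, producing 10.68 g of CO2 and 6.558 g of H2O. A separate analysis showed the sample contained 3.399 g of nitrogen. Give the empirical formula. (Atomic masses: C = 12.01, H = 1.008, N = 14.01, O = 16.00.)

C2H6N2O3

mol C = 10.68 / 44.01 = 0.2427; mass C = 0.2427 × 12.01 = 2.914 g
mol H = 2 × (6.558 / 18.02) = 0.7279; mass H = 0.7279 × 1.008 = 0.7337 g
mol N = 3.399 / 14.01 = 0.2426
mass O = 12.87 − (7.047) = 5.823 g → mol O = 0.3639
Divide by the smallest (0.2426 mol N): C 1.000, H 3.000, N 1.000, O 1.500
×2: C 2.00, H 6.00, N 2.00, O 3.00 → C2H6N2O3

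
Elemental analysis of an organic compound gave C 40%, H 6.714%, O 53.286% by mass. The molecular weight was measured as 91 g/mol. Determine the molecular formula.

C3H6O3

Assume 100 g: 40 g C, 6.714 g H, 53.286 g O.
Moles — C: 40 / 12.01 = 3.331 mol; H: 6.714 / 1.008 = 6.661 mol; O: 53.286 / 16.00 = 3.33 mol
Divide by the smallest (3.33 mol O): C 1.000, H 2.000, O 1.000
≈ 1:2:1 → CH2O
Empirical-formula mass = 30.03 g/mol
n = 91 / 30.03 = 3.03 ≈ 3
Molecular formula = (CH2O)×3 = C3H6O3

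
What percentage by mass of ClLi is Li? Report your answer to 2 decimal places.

Molar mass = 1(35.45) + 1(6.94) = 42.390 g/mol
Mass of Li per mole = 1 × 6.94 = 6.940 g
% Li = 6.940 / 42.390 × 100 = 16.37%

16.37%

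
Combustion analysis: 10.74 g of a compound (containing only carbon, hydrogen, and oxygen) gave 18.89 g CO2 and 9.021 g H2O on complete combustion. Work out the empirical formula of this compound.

mol C = 18.89 / 44.01 = 0.4292; mass C = 0.4292 × 12.01 = 5.155 g
mol H = 2 × (9.021 / 18.02) = 1.001; mass H = 1.001 × 1.008 = 1.009 g
mass O = 10.74 − (6.164) = 4.576 g → mol O = 0.2860
Smallest is O at 0.286 mol; normalising gives C 1.501, H 3.501, O 1.000
Multiply by 2: C 3.00, H 7.00, O 2.00 → C3H7O2

C3H7O2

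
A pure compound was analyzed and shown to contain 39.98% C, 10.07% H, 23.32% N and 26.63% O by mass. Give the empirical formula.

Assume 100 g: 39.98 g C, 10.07 g H, 23.32 g N, 26.63 g O.
C: 39.98 g ÷ 12.01 g/mol = 3.329 mol
H: 10.07 g ÷ 1.008 g/mol = 9.99 mol
N: 23.32 g ÷ 14.01 g/mol = 1.665 mol
O: 26.63 g ÷ 16.00 g/mol = 1.664 mol
Ratios (÷ 1.664): C 2.000, H 6.002, N 1.000, O 1.000
≈ 2:6:1:1 → C2H6NO

C2H6NO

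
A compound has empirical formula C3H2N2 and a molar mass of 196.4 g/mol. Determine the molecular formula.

Empirical-formula mass = 66.07 g/mol
n = 196.4 / 66.07 = 2.97 ≈ 3
Molecular formula = (C3H2N2)3 = C9H6N6

C9H6N6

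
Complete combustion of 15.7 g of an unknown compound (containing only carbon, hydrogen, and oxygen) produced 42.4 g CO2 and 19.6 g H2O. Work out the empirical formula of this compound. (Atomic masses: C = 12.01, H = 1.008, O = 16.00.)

mol C = 42.4 / 44.01 = 0.9634; mass C = 0.9634 × 12.01 = 11.57 g
mol H = 2 × (19.6 / 18.02) = 2.175; mass H = 2.175 × 1.008 = 2.193 g
mass O = 15.7 − (13.76) = 1.937 g → mol O = 0.1210
Smallest is O at 0.121 mol; normalising gives C 7.960, H 17.973, O 1.000
→ C8H18O

C8H18O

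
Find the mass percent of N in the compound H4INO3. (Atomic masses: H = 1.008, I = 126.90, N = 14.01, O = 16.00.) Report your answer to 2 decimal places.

Molar mass = 4(1.008) + 1(126.90) + 1(14.01) + 3(16.00) = 192.942 g/mol
Mass of N per mole = 1 × 14.01 = 14.010 g
% N = 14.010 / 192.942 × 100 = 7.26%

7.26%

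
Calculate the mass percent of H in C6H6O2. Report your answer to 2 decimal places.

Molar mass = 6(12.01) + 6(1.008) + 2(16.00) = 110.108 g/mol
Mass of H per mole = 6 × 1.008 = 6.048 g
% H = 6.048 / 110.108 × 100 = 5.49%

5.49%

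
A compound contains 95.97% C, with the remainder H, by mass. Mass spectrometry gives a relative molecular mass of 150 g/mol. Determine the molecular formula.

Assume 100 g: 95.97 g C, 4.03 g H.
Moles — C: 95.97 / 12.01 = 7.991 mol; H: 4.03 / 1.008 = 3.998 mol
Ratios (÷ 3.998): C 1.999, H 1.000
≈ 2:1 → C2H
Empirical-formula mass = 25.03 g/mol
n = 150 / 25.03 = 5.99 ≈ 6
Molecular formula = (C2H)×6 = C12H6

C12H6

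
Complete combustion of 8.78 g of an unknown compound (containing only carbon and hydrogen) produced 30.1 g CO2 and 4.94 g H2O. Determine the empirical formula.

mol C = 30.1 / 44.01 = 0.6839; mass C = 0.6839 × 12.01 = 8.214 g
mol H = 2 × (4.94 / 18.02) = 0.5483; mass H = 0.5483 × 1.008 = 0.5527 g
Smallest is H at 0.5483 mol; normalising gives C 1.247, H 1.000
Multiply by 4: C 4.99, H 4.00 → C5H4

C5H4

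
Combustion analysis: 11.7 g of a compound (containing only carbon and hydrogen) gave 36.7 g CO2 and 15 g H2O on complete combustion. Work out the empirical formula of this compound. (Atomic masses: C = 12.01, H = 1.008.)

mol C = 36.7 / 44.01 = 0.8339; mass C = 0.8339 × 12.01 = 10.02 g
mol H = 2 × (15 / 18.02) = 1.665; mass H = 1.665 × 1.008 = 1.678 g
Ratios (÷ 0.8339): C 1.000, H 1.996
Ratio ≈ 1:2, so the empirical formula is CH2

CH2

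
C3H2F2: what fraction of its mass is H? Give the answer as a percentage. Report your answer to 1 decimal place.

2.7%

Molar mass = 3(12.01) + 2(1.008) + 2(19.00) = 76.046 g/mol
Mass of H per mole = 2 × 1.008 = 2.016 g
% H = 2.016 / 76.046 × 100 = 2.7%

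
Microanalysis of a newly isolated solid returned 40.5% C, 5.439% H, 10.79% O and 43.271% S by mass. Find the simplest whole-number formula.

Assume 100 g: 40.5 g C, 5.439 g H, 10.79 g O, 43.271 g S.
n(C) = 40.5/12.01 = 3.372, n(H) = 5.439/1.008 = 5.396, n(O) = 10.79/16.00 = 0.6744, n(S) = 43.271/32.07 = 1.349
Divide by the smallest (0.6744 mol O): C 5.000, H 8.001, O 1.000, S 2.001
→ C5H8OS2

C5H8OS2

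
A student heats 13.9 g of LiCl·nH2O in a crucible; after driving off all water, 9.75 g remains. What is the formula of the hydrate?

Mass of water lost = 13.9 − 9.75 = 4.15 g → 4.15 / 18.02 = 0.2303 mol H2O
Molar mass of LiCl = 42.39 g/mol → mol LiCl = 9.75 / 42.39 = 0.23
n = 0.2303 / 0.23 = 1.00 ≈ 1 → LiCl·H2O

LiCl·H2O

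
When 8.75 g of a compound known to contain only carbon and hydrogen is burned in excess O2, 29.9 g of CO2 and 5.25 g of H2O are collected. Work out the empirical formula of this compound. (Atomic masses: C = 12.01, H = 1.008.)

C7H6

mol C = 29.9 / 44.01 = 0.6794; mass C = 0.6794 × 12.01 = 8.159 g
mol H = 2 × (5.25 / 18.02) = 0.5827; mass H = 0.5827 × 1.008 = 0.5873 g
Divide by the smallest (0.5827 mol H): C 1.166, H 1.000
Scaling by 6: C 7.00, H 6.00 → C7H6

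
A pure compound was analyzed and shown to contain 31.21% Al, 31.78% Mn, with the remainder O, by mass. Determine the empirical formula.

Al2MnO4

Assume 100 g: 31.21 g Al, 31.78 g Mn, 37.01 g O.
Moles — Al: 31.21 / 26.98 = 1.157 mol; Mn: 31.78 / 54.94 = 0.5784 mol; O: 37.01 / 16.00 = 2.313 mol
Ratios (÷ 0.5784): Al 2.000, Mn 1.000, O 3.999
≈ 2:1:4 → Al2MnO4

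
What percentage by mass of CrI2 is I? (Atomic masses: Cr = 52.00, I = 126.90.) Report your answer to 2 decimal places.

83.00%

Molar mass = 1(52.00) + 2(126.90) = 305.800 g/mol
Mass of I per mole = 2 × 126.90 = 253.800 g
% I = 253.800 / 305.800 × 100 = 83.00%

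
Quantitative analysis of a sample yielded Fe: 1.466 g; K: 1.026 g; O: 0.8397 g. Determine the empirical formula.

Fe: 1.466 g ÷ 55.85 g/mol = 0.02625 mol
K: 1.026 g ÷ 39.10 g/mol = 0.02624 mol
O: 0.8397 g ÷ 16.00 g/mol = 0.05248 mol
Ratios (÷ 0.02624): Fe 1.000, K 1.000, O 2.000
≈ 1:1:2 → FeKO2

FeKO2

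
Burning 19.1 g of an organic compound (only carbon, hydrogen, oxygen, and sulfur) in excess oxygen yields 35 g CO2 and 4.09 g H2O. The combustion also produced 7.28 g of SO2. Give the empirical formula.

mol C = 35 / 44.01 = 0.7953; mass C = 0.7953 × 12.01 = 9.551 g
mol H = 2 × (4.09 / 18.02) = 0.4539; mass H = 0.4539 × 1.008 = 0.4576 g
mol S = 7.28 / 64.07 = 0.1136; mass S = 3.644 g
mass O = 19.1 − (13.65) = 5.447 g → mol O = 0.3405
Divide by the smallest (0.1136 mol S): C 6.999, H 3.995, O 2.996, S 1.000
≈ 7:4:3:1 → C7H4O3S

C7H4O3S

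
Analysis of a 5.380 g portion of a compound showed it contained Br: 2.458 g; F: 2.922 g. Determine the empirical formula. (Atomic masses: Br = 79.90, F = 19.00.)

Br: 2.458 g ÷ 79.90 g/mol = 0.03076 mol
F: 2.922 g ÷ 19.00 g/mol = 0.1538 mol
Divide by the smallest (0.03076 mol Br): Br 1.000, F 4.999
→ BrF5

BrF5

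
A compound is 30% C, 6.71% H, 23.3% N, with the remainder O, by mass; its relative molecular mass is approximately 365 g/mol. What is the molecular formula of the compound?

C9H24N6O9

Assume 100 g: 30 g C, 6.71 g H, 23.3 g N, 39.99 g O.
Moles — C: 30 / 12.01 = 2.498 mol; H: 6.71 / 1.008 = 6.657 mol; N: 23.3 / 14.01 = 1.663 mol; O: 39.99 / 16.00 = 2.499 mol
Smallest is N at 1.663 mol; normalising gives C 1.502, H 4.003, N 1.000, O 1.503
×2: C 3.00, H 8.01, N 2.00, O 3.01 → C3H8N2O3
Empirical-formula mass = 120.11 g/mol
n = 365 / 120.11 = 3.04 ≈ 3
Molecular formula = (C3H8N2O3)×3 = C9H24N6O9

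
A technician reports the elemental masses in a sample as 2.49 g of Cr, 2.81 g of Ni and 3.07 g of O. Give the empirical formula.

CrNiO4

Cr: 2.49 g ÷ 52.00 g/mol = 0.04788 mol
Ni: 2.81 g ÷ 58.69 g/mol = 0.04788 mol
O: 3.07 g ÷ 16.00 g/mol = 0.1919 mol
Smallest is Ni at 0.04788 mol; normalising gives Cr 1.000, Ni 1.000, O 4.008
≈ 1:1:4 → CrNiO4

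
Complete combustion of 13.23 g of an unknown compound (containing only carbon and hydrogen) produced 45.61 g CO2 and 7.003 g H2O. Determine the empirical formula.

mol C = 45.61 / 44.01 = 1.036; mass C = 1.036 × 12.01 = 12.45 g
mol H = 2 × (7.003 / 18.02) = 0.7772; mass H = 0.7772 × 1.008 = 0.7835 g
Ratios (÷ 0.7772): C 1.333, H 1.000
Scaling by 3: C 4.00, H 3.00 → C4H3

C4H3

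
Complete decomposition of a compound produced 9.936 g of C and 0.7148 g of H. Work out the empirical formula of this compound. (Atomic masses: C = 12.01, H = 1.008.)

C7H6

C: 9.936 g ÷ 12.01 g/mol = 0.8273 mol
H: 0.7148 g ÷ 1.008 g/mol = 0.7091 mol
Smallest is H at 0.7091 mol; normalising gives C 1.167, H 1.000
×6: C 7.00, H 6.00 → C7H6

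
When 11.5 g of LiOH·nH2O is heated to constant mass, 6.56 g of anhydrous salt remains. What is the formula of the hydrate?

Mass of water lost = 11.5 − 6.56 = 4.94 g → 4.94 / 18.02 = 0.2741 mol H2O
Molar mass of LiOH = 23.95 g/mol → mol LiOH = 6.56 / 23.95 = 0.2739
n = 0.2741 / 0.2739 = 1.00 ≈ 1 → LiOH·H2O

LiOH·H2O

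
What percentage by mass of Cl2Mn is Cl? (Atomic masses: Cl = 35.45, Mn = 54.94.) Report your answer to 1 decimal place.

56.3%

Molar mass = 2(35.45) + 1(54.94) = 125.840 g/mol
Mass of Cl per mole = 2 × 35.45 = 70.900 g
% Cl = 70.900 / 125.840 × 100 = 56.3%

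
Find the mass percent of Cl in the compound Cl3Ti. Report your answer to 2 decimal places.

Molar mass = 3(35.45) + 1(47.87) = 154.220 g/mol
Mass of Cl per mole = 3 × 35.45 = 106.350 g
% Cl = 106.350 / 154.220 × 100 = 68.96%

68.96%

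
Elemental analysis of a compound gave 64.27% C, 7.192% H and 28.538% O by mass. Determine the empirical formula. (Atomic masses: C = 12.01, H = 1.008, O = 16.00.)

C3H4O

Assume 100 g: 64.27 g C, 7.192 g H, 28.538 g O.
C: 64.27 g ÷ 12.01 g/mol = 5.351 mol
H: 7.192 g ÷ 1.008 g/mol = 7.135 mol
O: 28.538 g ÷ 16.00 g/mol = 1.784 mol
Divide by the smallest (1.784 mol O): C 3.000, H 4.000, O 1.000
→ C3H4O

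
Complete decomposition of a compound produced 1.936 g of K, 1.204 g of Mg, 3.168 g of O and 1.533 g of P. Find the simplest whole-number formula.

KMgO4P

K: 1.936 g ÷ 39.10 g/mol = 0.04951 mol
Mg: 1.204 g ÷ 24.31 g/mol = 0.04953 mol
O: 3.168 g ÷ 16.00 g/mol = 0.198 mol
P: 1.533 g ÷ 30.97 g/mol = 0.0495 mol
Smallest is P at 0.0495 mol; normalising gives K 1.000, Mg 1.001, O 4.000, P 1.000
Ratio ≈ 1:1:4:1, so the empirical formula is KMgO4P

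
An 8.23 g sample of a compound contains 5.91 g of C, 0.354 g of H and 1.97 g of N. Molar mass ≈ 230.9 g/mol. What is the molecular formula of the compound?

C: 5.91 g ÷ 12.01 g/mol = 0.4921 mol
H: 0.354 g ÷ 1.008 g/mol = 0.3512 mol
N: 1.97 g ÷ 14.01 g/mol = 0.1406 mol
Ratios (÷ 0.1406): C 3.500, H 2.498, N 1.000
Scaling by 2: C 7.00, H 5.00, N 2.00 → C7H5N2
Empirical-formula mass = 117.13 g/mol
n = 230.9 / 117.13 = 1.97 ≈ 2
Molecular formula = (C7H5N2)×2 = C14H10N4

C14H10N4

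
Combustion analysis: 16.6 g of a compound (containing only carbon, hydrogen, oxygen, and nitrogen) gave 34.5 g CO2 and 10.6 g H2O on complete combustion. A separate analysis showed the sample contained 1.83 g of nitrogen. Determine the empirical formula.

C6H9NO2

mol C = 34.5 / 44.01 = 0.7839; mass C = 0.7839 × 12.01 = 9.415 g
mol H = 2 × (10.6 / 18.02) = 1.176; mass H = 1.176 × 1.008 = 1.186 g
mol N = 1.83 / 14.01 = 0.1306
mass O = 16.6 − (12.43) = 4.169 g → mol O = 0.2606
Ratios (÷ 0.1306): C 6.001, H 9.007, N 1.000, O 1.995
→ C6H9NO2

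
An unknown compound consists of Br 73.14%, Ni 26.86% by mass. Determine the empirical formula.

Br2Ni

Assume 100 g: 73.14 g Br, 26.86 g Ni.
n(Br) = 73.14/79.90 = 0.9154, n(Ni) = 26.86/58.69 = 0.4577
Ratios (÷ 0.4577): Br 2.000, Ni 1.000
≈ 2:1 → Br2Ni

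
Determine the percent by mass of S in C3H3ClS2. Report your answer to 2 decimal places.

Molar mass = 3(12.01) + 3(1.008) + 1(35.45) + 2(32.07) = 138.644 g/mol
Mass of S per mole = 2 × 32.07 = 64.140 g
% S = 64.140 / 138.644 × 100 = 46.26%

46.26%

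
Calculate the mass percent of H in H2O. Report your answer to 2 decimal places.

11.19%

Molar mass = 2(1.008) + 1(16.00) = 18.016 g/mol
Mass of H per mole = 2 × 1.008 = 2.016 g
% H = 2.016 / 18.016 × 100 = 11.19%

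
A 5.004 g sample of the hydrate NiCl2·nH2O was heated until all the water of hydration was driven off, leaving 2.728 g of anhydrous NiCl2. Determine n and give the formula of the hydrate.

Mass of water lost = 5.004 − 2.728 = 2.276 g → 2.276 / 18.02 = 0.1263 mol H2O
Molar mass of NiCl2 = 129.59 g/mol → mol NiCl2 = 2.728 / 129.59 = 0.02105
n = 0.1263 / 0.02105 = 6.00 ≈ 6 → NiCl2·6H2O

NiCl2·6H2O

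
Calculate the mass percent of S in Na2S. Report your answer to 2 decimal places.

Molar mass = 2(22.99) + 1(32.07) = 78.050 g/mol
Mass of S per mole = 1 × 32.07 = 32.070 g
% S = 32.070 / 78.050 × 100 = 41.09%

41.09%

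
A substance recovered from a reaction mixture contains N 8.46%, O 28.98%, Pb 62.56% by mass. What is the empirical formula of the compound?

Assume 100 g: 8.46 g N, 28.98 g O, 62.56 g Pb.
N: 8.46 g ÷ 14.01 g/mol = 0.6039 mol
O: 28.98 g ÷ 16.00 g/mol = 1.811 mol
Pb: 62.56 g ÷ 207.2 g/mol = 0.3019 mol
Divide by the smallest (0.3019 mol Pb): N 2.000, O 5.999, Pb 1.000
≈ 2:6:1 → N2O6Pb

N2O6Pb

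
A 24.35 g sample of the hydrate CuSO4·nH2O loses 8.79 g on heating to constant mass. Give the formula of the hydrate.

Mass of anhydrous CuSO4 = 24.35 − 8.79 = 15.56 g
mol H2O = 8.79 / 18.02 = 0.4878
Molar mass of CuSO4 = 159.62 g/mol → mol CuSO4 = 15.56 / 159.62 = 0.09748
n = 0.4878 / 0.09748 = 5.00 ≈ 5 → CuSO4·5H2O

CuSO4·5H2O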